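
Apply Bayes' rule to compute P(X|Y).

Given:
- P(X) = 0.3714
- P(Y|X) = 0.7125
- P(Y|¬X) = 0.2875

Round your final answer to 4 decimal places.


Bayes' theorem: P(X|Y) = P(Y|X) × P(X) / P(Y)

Step 1: Calculate P(Y) using law of total probability
P(Y) = P(Y|X)P(X) + P(Y|¬X)P(¬X)
     = 0.7125 × 0.3714 + 0.2875 × 0.6286
     = 0.26462250 + 0.18072250
     = 0.44534500

Step 2: Apply Bayes' theorem
P(X|Y) = P(Y|X) × P(X) / P(Y)
       = 0.26462250 / 0.44534500
       = 0.5942


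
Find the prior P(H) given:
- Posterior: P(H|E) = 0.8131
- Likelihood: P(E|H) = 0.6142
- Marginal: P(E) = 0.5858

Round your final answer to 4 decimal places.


From Bayes' theorem: P(H|E) = P(E|H) × P(H) / P(E)

Rearranging for P(H):
P(H) = P(H|E) × P(E) / P(E|H)
     = 0.8131 × 0.5858 / 0.6142
     = 0.47631398 / 0.6142
     = 0.7755


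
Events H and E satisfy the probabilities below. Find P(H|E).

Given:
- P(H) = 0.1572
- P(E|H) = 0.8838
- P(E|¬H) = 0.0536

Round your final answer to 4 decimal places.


Bayes' theorem: P(H|E) = P(E|H) × P(H) / P(E)

Step 1: Calculate P(E) using law of total probability
P(E) = P(E|H)P(H) + P(E|¬H)P(¬H)
     = 0.8838 × 0.1572 + 0.0536 × 0.8428
     = 0.13893336 + 0.04517408
     = 0.18410744

Step 2: Apply Bayes' theorem
P(H|E) = P(E|H) × P(H) / P(E)
       = 0.13893336 / 0.18410744
       = 0.7546


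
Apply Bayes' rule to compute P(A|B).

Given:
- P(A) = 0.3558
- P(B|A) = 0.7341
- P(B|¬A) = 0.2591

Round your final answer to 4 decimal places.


Bayes' theorem: P(A|B) = P(B|A) × P(A) / P(B)

Step 1: Calculate P(B) using law of total probability
P(B) = P(B|A)P(A) + P(B|¬A)P(¬A)
     = 0.7341 × 0.3558 + 0.2591 × 0.6442
     = 0.26119278 + 0.16691222
     = 0.42810500

Step 2: Apply Bayes' theorem
P(A|B) = P(B|A) × P(A) / P(B)
       = 0.26119278 / 0.42810500
       = 0.6101


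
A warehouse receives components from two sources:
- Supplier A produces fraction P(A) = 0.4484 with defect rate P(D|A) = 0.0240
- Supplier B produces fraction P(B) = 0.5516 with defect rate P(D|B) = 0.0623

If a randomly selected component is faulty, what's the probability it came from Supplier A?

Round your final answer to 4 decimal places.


Let A = from Supplier A, D = faulty

Given:
- P(A) = 0.4484, P(B) = 0.5516
- P(D|A) = 0.0240, P(D|B) = 0.0623

Step 1: Find P(D)
P(D) = P(D|A)P(A) + P(D|B)P(B)
     = 0.0240 × 0.4484 + 0.0623 × 0.5516
     = 0.01076160 + 0.03436468
     = 0.04512628

Step 2: Apply Bayes' theorem
P(A|D) = P(D|A)P(A) / P(D)
       = 0.01076160 / 0.04512628
       = 0.2385


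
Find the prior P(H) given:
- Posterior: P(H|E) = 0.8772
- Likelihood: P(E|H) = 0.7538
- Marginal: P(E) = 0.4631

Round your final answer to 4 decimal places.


From Bayes' theorem: P(H|E) = P(E|H) × P(H) / P(E)

Rearranging for P(H):
P(H) = P(H|E) × P(E) / P(E|H)
     = 0.8772 × 0.4631 / 0.7538
     = 0.40623132 / 0.7538
     = 0.5389


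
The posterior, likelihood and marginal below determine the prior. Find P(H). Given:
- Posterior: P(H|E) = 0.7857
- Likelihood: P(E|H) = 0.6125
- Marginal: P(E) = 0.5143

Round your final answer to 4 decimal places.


From Bayes' theorem: P(H|E) = P(E|H) × P(H) / P(E)

Rearranging for P(H):
P(H) = P(H|E) × P(E) / P(E|H)
     = 0.7857 × 0.5143 / 0.6125
     = 0.40408551 / 0.6125
     = 0.6597


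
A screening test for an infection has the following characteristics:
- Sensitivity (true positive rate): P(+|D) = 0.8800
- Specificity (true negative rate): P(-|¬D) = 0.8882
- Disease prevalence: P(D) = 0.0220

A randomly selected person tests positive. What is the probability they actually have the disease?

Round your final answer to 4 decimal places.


Let D = has disease, + = positive test

Given:
- P(D) = 0.0220 (prevalence)
- P(+|D) = 0.8800 (sensitivity)
- P(-|¬D) = 0.8882 (specificity)
- P(+|¬D) = 0.1118 (false positive rate = 1 - specificity)

Step 1: Find P(+)
P(+) = P(+|D)P(D) + P(+|¬D)P(¬D)
     = 0.8800 × 0.0220 + 0.1118 × 0.9780
     = 0.01936000 + 0.10934040
     = 0.12870040

Step 2: Apply Bayes' theorem for P(D|+)
P(D|+) = P(+|D)P(D) / P(+)
       = 0.01936000 / 0.12870040
       = 0.1504


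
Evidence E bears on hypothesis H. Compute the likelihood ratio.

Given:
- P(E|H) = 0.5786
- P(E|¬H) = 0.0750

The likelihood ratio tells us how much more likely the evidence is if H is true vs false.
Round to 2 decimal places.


Likelihood Ratio (LR) = P(E|H) / P(E|¬H)

LR = 0.5786 / 0.0750
   = 7.71

The evidence is 7.71 times more likely if H is true than if H is false.
Because LR exceeds 1, E is evidence for H.


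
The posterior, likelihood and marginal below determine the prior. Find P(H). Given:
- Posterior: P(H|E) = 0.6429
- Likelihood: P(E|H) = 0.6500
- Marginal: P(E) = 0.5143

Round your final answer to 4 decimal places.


From Bayes' theorem: P(H|E) = P(E|H) × P(H) / P(E)

Rearranging for P(H):
P(H) = P(H|E) × P(E) / P(E|H)
     = 0.6429 × 0.5143 / 0.6500
     = 0.33064347 / 0.6500
     = 0.5087


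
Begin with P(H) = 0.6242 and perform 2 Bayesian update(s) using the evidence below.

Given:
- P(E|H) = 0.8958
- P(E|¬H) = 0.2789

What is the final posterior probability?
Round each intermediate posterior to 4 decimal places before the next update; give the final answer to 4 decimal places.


Sequential Bayesian updating:

Initial prior: P(H) = 0.6242

Update 1:
  P(E) = 0.8958 × 0.6242 + 0.2789 × 0.3758 = 0.55915836 + 0.10481062 = 0.66396898
  P(H|E) = 0.55915836 / 0.66396898 = 0.8421

Update 2:
  P(E) = 0.8958 × 0.8421 + 0.2789 × 0.1579 = 0.75435318 + 0.04403831 = 0.79839149
  P(H|E) = 0.75435318 / 0.79839149 = 0.9448

Final posterior: 0.9448


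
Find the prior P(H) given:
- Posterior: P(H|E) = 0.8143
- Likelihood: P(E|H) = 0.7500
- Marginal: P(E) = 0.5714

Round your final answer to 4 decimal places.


From Bayes' theorem: P(H|E) = P(E|H) × P(H) / P(E)

Rearranging for P(H):
P(H) = P(H|E) × P(E) / P(E|H)
     = 0.8143 × 0.5714 / 0.7500
     = 0.46529102 / 0.7500
     = 0.6204


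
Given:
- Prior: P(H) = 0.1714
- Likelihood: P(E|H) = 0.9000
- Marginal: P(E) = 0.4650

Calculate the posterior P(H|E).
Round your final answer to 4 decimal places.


Using Bayes' theorem:

P(H|E) = P(E|H) × P(H) / P(E)
       = 0.9000 × 0.1714 / 0.4650
       = 0.15426000 / 0.4650
       = 0.3317

The evidence strengthens our belief in H.
Prior: 0.1714 → Posterior: 0.3317


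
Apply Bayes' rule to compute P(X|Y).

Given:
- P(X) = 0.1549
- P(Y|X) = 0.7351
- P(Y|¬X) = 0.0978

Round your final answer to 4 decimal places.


Bayes' theorem: P(X|Y) = P(Y|X) × P(X) / P(Y)

Step 1: Calculate P(Y) using law of total probability
P(Y) = P(Y|X)P(X) + P(Y|¬X)P(¬X)
     = 0.7351 × 0.1549 + 0.0978 × 0.8451
     = 0.11386699 + 0.08265078
     = 0.19651777

Step 2: Apply Bayes' theorem
P(X|Y) = P(Y|X) × P(X) / P(Y)
       = 0.11386699 / 0.19651777
       = 0.5794


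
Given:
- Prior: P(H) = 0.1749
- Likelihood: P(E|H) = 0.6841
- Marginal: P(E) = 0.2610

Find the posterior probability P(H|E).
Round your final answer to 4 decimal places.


Using Bayes' theorem:

P(H|E) = P(E|H) × P(H) / P(E)
       = 0.6841 × 0.1749 / 0.2610
       = 0.11964909 / 0.2610
       = 0.4584

The evidence strengthens our belief in H.
Prior: 0.1749 → Posterior: 0.4584


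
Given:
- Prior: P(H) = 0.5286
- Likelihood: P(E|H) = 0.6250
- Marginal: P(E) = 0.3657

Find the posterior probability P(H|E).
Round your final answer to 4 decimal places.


Using Bayes' theorem:

P(H|E) = P(E|H) × P(H) / P(E)
       = 0.6250 × 0.5286 / 0.3657
       = 0.33037500 / 0.3657
       = 0.9034

The evidence strengthens our belief in H.
Prior: 0.5286 → Posterior: 0.9034


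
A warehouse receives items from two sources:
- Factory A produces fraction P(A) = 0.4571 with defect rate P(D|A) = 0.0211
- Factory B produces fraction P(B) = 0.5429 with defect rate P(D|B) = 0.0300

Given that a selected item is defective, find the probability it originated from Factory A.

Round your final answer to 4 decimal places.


Let A = from Factory A, D = defective

Given:
- P(A) = 0.4571, P(B) = 0.5429
- P(D|A) = 0.0211, P(D|B) = 0.0300

Step 1: Find P(D)
P(D) = P(D|A)P(A) + P(D|B)P(B)
     = 0.0211 × 0.4571 + 0.0300 × 0.5429
     = 0.00964481 + 0.01628700
     = 0.02593181

Step 2: Apply Bayes' theorem
P(A|D) = P(D|A)P(A) / P(D)
       = 0.00964481 / 0.02593181
       = 0.3719


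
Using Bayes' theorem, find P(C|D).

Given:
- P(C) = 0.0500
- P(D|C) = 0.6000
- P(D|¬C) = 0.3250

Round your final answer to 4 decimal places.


Bayes' theorem: P(C|D) = P(D|C) × P(C) / P(D)

Step 1: Calculate P(D) using law of total probability
P(D) = P(D|C)P(C) + P(D|¬C)P(¬C)
     = 0.6000 × 0.0500 + 0.3250 × 0.9500
     = 0.03000000 + 0.30875000
     = 0.33875000

Step 2: Apply Bayes' theorem
P(C|D) = P(D|C) × P(C) / P(D)
       = 0.03000000 / 0.33875000
       = 0.0886


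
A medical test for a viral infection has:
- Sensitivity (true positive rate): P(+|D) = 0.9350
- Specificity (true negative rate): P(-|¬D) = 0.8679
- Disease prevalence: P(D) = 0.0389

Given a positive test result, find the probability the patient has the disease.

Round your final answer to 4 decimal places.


Let D = has disease, + = positive test

Given:
- P(D) = 0.0389 (prevalence)
- P(+|D) = 0.9350 (sensitivity)
- P(-|¬D) = 0.8679 (specificity)
- P(+|¬D) = 0.1321 (false positive rate = 1 - specificity)

Step 1: Find P(+)
P(+) = P(+|D)P(D) + P(+|¬D)P(¬D)
     = 0.9350 × 0.0389 + 0.1321 × 0.9611
     = 0.03637150 + 0.12696131
     = 0.16333281

Step 2: Apply Bayes' theorem for P(D|+)
P(D|+) = P(+|D)P(D) / P(+)
       = 0.03637150 / 0.16333281
       = 0.2227


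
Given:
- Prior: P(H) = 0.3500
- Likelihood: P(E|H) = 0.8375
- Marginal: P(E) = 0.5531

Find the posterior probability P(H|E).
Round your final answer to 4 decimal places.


Using Bayes' theorem:

P(H|E) = P(E|H) × P(H) / P(E)
       = 0.8375 × 0.3500 / 0.5531
       = 0.29312500 / 0.5531
       = 0.5300

The evidence strengthens our belief in H.
Prior: 0.3500 → Posterior: 0.5300


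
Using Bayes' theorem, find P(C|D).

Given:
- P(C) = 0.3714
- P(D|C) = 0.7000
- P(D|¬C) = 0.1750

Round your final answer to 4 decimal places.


Bayes' theorem: P(C|D) = P(D|C) × P(C) / P(D)

Step 1: Calculate P(D) using law of total probability
P(D) = P(D|C)P(C) + P(D|¬C)P(¬C)
     = 0.7000 × 0.3714 + 0.1750 × 0.6286
     = 0.25998000 + 0.11000500
     = 0.36998500

Step 2: Apply Bayes' theorem
P(C|D) = P(D|C) × P(C) / P(D)
       = 0.25998000 / 0.36998500
       = 0.7027


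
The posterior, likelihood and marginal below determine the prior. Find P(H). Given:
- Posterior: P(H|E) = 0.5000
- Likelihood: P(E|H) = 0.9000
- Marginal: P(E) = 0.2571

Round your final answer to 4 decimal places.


From Bayes' theorem: P(H|E) = P(E|H) × P(H) / P(E)

Rearranging for P(H):
P(H) = P(H|E) × P(E) / P(E|H)
     = 0.5000 × 0.2571 / 0.9000
     = 0.12855000 / 0.9000
     = 0.1428


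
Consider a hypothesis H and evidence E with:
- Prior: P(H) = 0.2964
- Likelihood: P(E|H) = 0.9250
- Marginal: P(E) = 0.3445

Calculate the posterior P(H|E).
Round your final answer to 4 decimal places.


Using Bayes' theorem:

P(H|E) = P(E|H) × P(H) / P(E)
       = 0.9250 × 0.2964 / 0.3445
       = 0.27417000 / 0.3445
       = 0.7958

The evidence strengthens our belief in H.
Prior: 0.2964 → Posterior: 0.7958


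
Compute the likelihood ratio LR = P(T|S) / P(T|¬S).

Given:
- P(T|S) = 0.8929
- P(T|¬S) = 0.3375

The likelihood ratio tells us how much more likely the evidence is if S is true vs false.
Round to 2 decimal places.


Likelihood Ratio (LR) = P(T|S) / P(T|¬S)

LR = 0.8929 / 0.3375
   = 2.65

The evidence is 2.65 times more likely if S is true than if S is false.
Since LR > 1, the evidence supports S over ¬S.


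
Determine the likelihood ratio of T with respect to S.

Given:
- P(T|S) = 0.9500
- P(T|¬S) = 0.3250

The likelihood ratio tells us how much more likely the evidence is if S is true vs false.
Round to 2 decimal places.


Likelihood Ratio (LR) = P(T|S) / P(T|¬S)

LR = 0.9500 / 0.3250
   = 2.92

The evidence is 2.92 times more likely if S is true than if S is false.
LR > 1, so observing T raises the odds in favor of S.


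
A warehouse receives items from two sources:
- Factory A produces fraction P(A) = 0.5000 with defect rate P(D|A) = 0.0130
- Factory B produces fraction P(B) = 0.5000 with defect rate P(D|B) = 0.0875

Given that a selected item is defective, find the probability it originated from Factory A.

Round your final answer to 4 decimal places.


Let A = from Factory A, D = defective

Given:
- P(A) = 0.5000, P(B) = 0.5000
- P(D|A) = 0.0130, P(D|B) = 0.0875

Step 1: Find P(D)
P(D) = P(D|A)P(A) + P(D|B)P(B)
     = 0.0130 × 0.5000 + 0.0875 × 0.5000
     = 0.00650000 + 0.04375000
     = 0.05025000

Step 2: Apply Bayes' theorem
P(A|D) = P(D|A)P(A) / P(D)
       = 0.00650000 / 0.05025000
       = 0.1294


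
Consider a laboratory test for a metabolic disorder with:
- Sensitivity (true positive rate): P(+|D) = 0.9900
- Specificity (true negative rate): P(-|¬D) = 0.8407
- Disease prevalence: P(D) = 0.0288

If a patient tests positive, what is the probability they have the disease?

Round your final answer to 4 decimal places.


Let D = has disease, + = positive test

Given:
- P(D) = 0.0288 (prevalence)
- P(+|D) = 0.9900 (sensitivity)
- P(-|¬D) = 0.8407 (specificity)
- P(+|¬D) = 0.1593 (false positive rate = 1 - specificity)

Step 1: Find P(+)
P(+) = P(+|D)P(D) + P(+|¬D)P(¬D)
     = 0.9900 × 0.0288 + 0.1593 × 0.9712
     = 0.02851200 + 0.15471216
     = 0.18322416

Step 2: Apply Bayes' theorem for P(D|+)
P(D|+) = P(+|D)P(D) / P(+)
       = 0.02851200 / 0.18322416
       = 0.1556


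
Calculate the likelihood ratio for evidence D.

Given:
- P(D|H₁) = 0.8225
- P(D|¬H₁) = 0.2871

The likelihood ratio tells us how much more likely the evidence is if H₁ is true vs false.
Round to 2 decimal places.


Likelihood Ratio (LR) = P(D|H₁) / P(D|¬H₁)

LR = 0.8225 / 0.2871
   = 2.86

The evidence is 2.86 times more likely if H₁ is true than if H₁ is false.
Because LR exceeds 1, D is evidence for H₁.


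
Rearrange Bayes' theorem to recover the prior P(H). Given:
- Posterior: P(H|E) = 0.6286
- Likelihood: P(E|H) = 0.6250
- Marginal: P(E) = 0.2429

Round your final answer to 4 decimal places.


From Bayes' theorem: P(H|E) = P(E|H) × P(H) / P(E)

Rearranging for P(H):
P(H) = P(H|E) × P(E) / P(E|H)
     = 0.6286 × 0.2429 / 0.6250
     = 0.15268694 / 0.6250
     = 0.2443


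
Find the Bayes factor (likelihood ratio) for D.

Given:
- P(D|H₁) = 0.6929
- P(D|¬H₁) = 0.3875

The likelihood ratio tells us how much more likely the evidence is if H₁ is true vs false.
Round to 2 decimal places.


Likelihood Ratio (LR) = P(D|H₁) / P(D|¬H₁)

LR = 0.6929 / 0.3875
   = 1.79

The evidence is 1.79 times more likely if H₁ is true than if H₁ is false.
Since LR > 1, the evidence supports H₁ over ¬H₁.


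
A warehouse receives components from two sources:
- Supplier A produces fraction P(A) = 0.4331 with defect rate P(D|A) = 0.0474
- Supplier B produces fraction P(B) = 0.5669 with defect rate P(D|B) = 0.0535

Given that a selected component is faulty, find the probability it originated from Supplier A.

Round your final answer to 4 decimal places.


Let A = from Supplier A, D = faulty

Given:
- P(A) = 0.4331, P(B) = 0.5669
- P(D|A) = 0.0474, P(D|B) = 0.0535

Step 1: Find P(D)
P(D) = P(D|A)P(A) + P(D|B)P(B)
     = 0.0474 × 0.4331 + 0.0535 × 0.5669
     = 0.02052894 + 0.03032915
     = 0.05085809

Step 2: Apply Bayes' theorem
P(A|D) = P(D|A)P(A) / P(D)
       = 0.02052894 / 0.05085809
       = 0.4037


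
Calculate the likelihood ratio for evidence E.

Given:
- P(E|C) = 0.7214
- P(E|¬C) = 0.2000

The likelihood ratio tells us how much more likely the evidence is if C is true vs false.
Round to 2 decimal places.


Likelihood Ratio (LR) = P(E|C) / P(E|¬C)

LR = 0.7214 / 0.2000
   = 3.61

The evidence is 3.61 times more likely if C is true than if C is false.
Since LR > 1, the evidence supports C over ¬C.


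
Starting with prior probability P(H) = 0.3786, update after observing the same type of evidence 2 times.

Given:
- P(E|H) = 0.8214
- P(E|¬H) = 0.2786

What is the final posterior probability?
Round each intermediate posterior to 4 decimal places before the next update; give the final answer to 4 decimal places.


Sequential Bayesian updating:

Initial prior: P(H) = 0.3786

Update 1:
  P(E) = 0.8214 × 0.3786 + 0.2786 × 0.6214 = 0.31098204 + 0.17312204 = 0.48410408
  P(H|E) = 0.31098204 / 0.48410408 = 0.6424

Update 2:
  P(E) = 0.8214 × 0.6424 + 0.2786 × 0.3576 = 0.52766736 + 0.09962736 = 0.62729472
  P(H|E) = 0.52766736 / 0.62729472 = 0.8412

Final posterior: 0.8412


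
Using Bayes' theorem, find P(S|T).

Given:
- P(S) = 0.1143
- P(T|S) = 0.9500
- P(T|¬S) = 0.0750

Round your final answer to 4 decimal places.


Bayes' theorem: P(S|T) = P(T|S) × P(S) / P(T)

Step 1: Calculate P(T) using law of total probability
P(T) = P(T|S)P(S) + P(T|¬S)P(¬S)
     = 0.9500 × 0.1143 + 0.0750 × 0.8857
     = 0.10858500 + 0.06642750
     = 0.17501250

Step 2: Apply Bayes' theorem
P(S|T) = P(T|S) × P(S) / P(T)
       = 0.10858500 / 0.17501250
       = 0.6204


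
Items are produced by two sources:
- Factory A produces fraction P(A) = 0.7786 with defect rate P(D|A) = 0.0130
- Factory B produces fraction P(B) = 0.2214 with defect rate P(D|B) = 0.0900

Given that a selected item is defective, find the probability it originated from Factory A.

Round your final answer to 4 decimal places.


Let A = from Factory A, D = defective

Given:
- P(A) = 0.7786, P(B) = 0.2214
- P(D|A) = 0.0130, P(D|B) = 0.0900

Step 1: Find P(D)
P(D) = P(D|A)P(A) + P(D|B)P(B)
     = 0.0130 × 0.7786 + 0.0900 × 0.2214
     = 0.01012180 + 0.01992600
     = 0.03004780

Step 2: Apply Bayes' theorem
P(A|D) = P(D|A)P(A) / P(D)
       = 0.01012180 / 0.03004780
       = 0.3369


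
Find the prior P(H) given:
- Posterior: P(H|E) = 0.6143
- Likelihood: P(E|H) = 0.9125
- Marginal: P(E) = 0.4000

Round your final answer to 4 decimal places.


From Bayes' theorem: P(H|E) = P(E|H) × P(H) / P(E)

Rearranging for P(H):
P(H) = P(H|E) × P(E) / P(E|H)
     = 0.6143 × 0.4000 / 0.9125
     = 0.24572000 / 0.9125
     = 0.2693


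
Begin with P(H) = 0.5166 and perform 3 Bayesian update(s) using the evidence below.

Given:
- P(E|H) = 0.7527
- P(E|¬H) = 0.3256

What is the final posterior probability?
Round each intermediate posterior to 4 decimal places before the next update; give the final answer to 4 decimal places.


Sequential Bayesian updating:

Initial prior: P(H) = 0.5166

Update 1:
  P(E) = 0.7527 × 0.5166 + 0.3256 × 0.4834 = 0.38884482 + 0.15739504 = 0.54623986
  P(H|E) = 0.38884482 / 0.54623986 = 0.7119

Update 2:
  P(E) = 0.7527 × 0.7119 + 0.3256 × 0.2881 = 0.53584713 + 0.09380536 = 0.62965249
  P(H|E) = 0.53584713 / 0.62965249 = 0.8510

Update 3:
  P(E) = 0.7527 × 0.8510 + 0.3256 × 0.1490 = 0.64054770 + 0.04851440 = 0.68906210
  P(H|E) = 0.64054770 / 0.68906210 = 0.9296

Final posterior: 0.9296


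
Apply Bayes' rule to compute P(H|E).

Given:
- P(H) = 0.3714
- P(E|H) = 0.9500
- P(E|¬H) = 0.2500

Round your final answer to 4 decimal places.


Bayes' theorem: P(H|E) = P(E|H) × P(H) / P(E)

Step 1: Calculate P(E) using law of total probability
P(E) = P(E|H)P(H) + P(E|¬H)P(¬H)
     = 0.9500 × 0.3714 + 0.2500 × 0.6286
     = 0.35283000 + 0.15715000
     = 0.50998000

Step 2: Apply Bayes' theorem
P(H|E) = P(E|H) × P(H) / P(E)
       = 0.35283000 / 0.50998000
       = 0.6919


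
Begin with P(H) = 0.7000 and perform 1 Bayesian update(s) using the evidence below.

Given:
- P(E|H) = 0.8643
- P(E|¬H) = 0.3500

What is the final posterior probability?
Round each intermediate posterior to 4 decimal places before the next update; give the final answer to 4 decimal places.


Sequential Bayesian updating:

Initial prior: P(H) = 0.7000

Update 1:
  P(E) = 0.8643 × 0.7000 + 0.3500 × 0.3000 = 0.60501000 + 0.10500000 = 0.71001000
  P(H|E) = 0.60501000 / 0.71001000 = 0.8521

Final posterior: 0.8521


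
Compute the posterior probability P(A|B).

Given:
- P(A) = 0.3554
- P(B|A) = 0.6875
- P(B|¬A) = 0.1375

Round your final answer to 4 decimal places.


Bayes' theorem: P(A|B) = P(B|A) × P(A) / P(B)

Step 1: Calculate P(B) using law of total probability
P(B) = P(B|A)P(A) + P(B|¬A)P(¬A)
     = 0.6875 × 0.3554 + 0.1375 × 0.6446
     = 0.24433750 + 0.08863250
     = 0.33297000

Step 2: Apply Bayes' theorem
P(A|B) = P(B|A) × P(A) / P(B)
       = 0.24433750 / 0.33297000
       = 0.7338


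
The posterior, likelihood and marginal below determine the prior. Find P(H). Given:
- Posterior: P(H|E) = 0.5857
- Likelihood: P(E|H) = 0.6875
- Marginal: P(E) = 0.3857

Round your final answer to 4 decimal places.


From Bayes' theorem: P(H|E) = P(E|H) × P(H) / P(E)

Rearranging for P(H):
P(H) = P(H|E) × P(E) / P(E|H)
     = 0.5857 × 0.3857 / 0.6875
     = 0.22590449 / 0.6875
     = 0.3286


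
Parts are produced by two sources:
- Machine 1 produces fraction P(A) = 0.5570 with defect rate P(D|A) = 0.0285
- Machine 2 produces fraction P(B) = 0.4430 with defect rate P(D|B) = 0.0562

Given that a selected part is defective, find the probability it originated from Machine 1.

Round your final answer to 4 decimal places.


Let A = from Machine 1, D = defective

Given:
- P(A) = 0.5570, P(B) = 0.4430
- P(D|A) = 0.0285, P(D|B) = 0.0562

Step 1: Find P(D)
P(D) = P(D|A)P(A) + P(D|B)P(B)
     = 0.0285 × 0.5570 + 0.0562 × 0.4430
     = 0.01587450 + 0.02489660
     = 0.04077110

Step 2: Apply Bayes' theorem
P(A|D) = P(D|A)P(A) / P(D)
       = 0.01587450 / 0.04077110
       = 0.3894


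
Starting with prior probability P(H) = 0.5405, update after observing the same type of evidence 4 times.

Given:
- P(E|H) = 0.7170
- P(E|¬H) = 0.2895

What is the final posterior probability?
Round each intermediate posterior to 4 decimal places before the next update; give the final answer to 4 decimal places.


Sequential Bayesian updating:

Initial prior: P(H) = 0.5405

Update 1:
  P(E) = 0.7170 × 0.5405 + 0.2895 × 0.4595 = 0.38753850 + 0.13302525 = 0.52056375
  P(H|E) = 0.38753850 / 0.52056375 = 0.7445

Update 2:
  P(E) = 0.7170 × 0.7445 + 0.2895 × 0.2555 = 0.53380650 + 0.07396725 = 0.60777375
  P(H|E) = 0.53380650 / 0.60777375 = 0.8783

Update 3:
  P(E) = 0.7170 × 0.8783 + 0.2895 × 0.1217 = 0.62974110 + 0.03523215 = 0.66497325
  P(H|E) = 0.62974110 / 0.66497325 = 0.9470

Update 4:
  P(E) = 0.7170 × 0.9470 + 0.2895 × 0.0530 = 0.67899900 + 0.01534350 = 0.69434250
  P(H|E) = 0.67899900 / 0.69434250 = 0.9779

Final posterior: 0.9779


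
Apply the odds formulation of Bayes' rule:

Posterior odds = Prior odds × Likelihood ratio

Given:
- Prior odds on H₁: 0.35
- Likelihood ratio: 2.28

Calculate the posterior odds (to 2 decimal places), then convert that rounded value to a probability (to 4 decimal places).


Step 1: Calculate posterior odds
Posterior odds = Prior odds × LR
               = 0.35 × 2.28
               = 0.80

Step 2: Convert to probability
P(H₁|E) = Posterior odds / (1 + Posterior odds)
       = 0.80 / (1 + 0.80)
       = 0.80 / 1.80
       = 0.4444

The evidence increased P(H₁) from 0.2593 to 0.4444.


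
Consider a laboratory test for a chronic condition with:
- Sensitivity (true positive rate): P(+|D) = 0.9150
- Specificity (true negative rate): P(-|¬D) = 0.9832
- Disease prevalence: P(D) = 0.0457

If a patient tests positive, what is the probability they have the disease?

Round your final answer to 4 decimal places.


Let D = has disease, + = positive test

Given:
- P(D) = 0.0457 (prevalence)
- P(+|D) = 0.9150 (sensitivity)
- P(-|¬D) = 0.9832 (specificity)
- P(+|¬D) = 0.0168 (false positive rate = 1 - specificity)

Step 1: Find P(+)
P(+) = P(+|D)P(D) + P(+|¬D)P(¬D)
     = 0.9150 × 0.0457 + 0.0168 × 0.9543
     = 0.04181550 + 0.01603224
     = 0.05784774

Step 2: Apply Bayes' theorem for P(D|+)
P(D|+) = P(+|D)P(D) / P(+)
       = 0.04181550 / 0.05784774
       = 0.7229


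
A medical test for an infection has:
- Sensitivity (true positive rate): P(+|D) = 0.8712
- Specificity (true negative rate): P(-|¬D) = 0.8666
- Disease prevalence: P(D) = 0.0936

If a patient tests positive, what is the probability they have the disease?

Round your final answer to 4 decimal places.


Let D = has disease, + = positive test

Given:
- P(D) = 0.0936 (prevalence)
- P(+|D) = 0.8712 (sensitivity)
- P(-|¬D) = 0.8666 (specificity)
- P(+|¬D) = 0.1334 (false positive rate = 1 - specificity)

Step 1: Find P(+)
P(+) = P(+|D)P(D) + P(+|¬D)P(¬D)
     = 0.8712 × 0.0936 + 0.1334 × 0.9064
     = 0.08154432 + 0.12091376
     = 0.20245808

Step 2: Apply Bayes' theorem for P(D|+)
P(D|+) = P(+|D)P(D) / P(+)
       = 0.08154432 / 0.20245808
       = 0.4028


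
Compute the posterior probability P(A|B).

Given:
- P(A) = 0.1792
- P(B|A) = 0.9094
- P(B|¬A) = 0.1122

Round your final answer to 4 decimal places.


Bayes' theorem: P(A|B) = P(B|A) × P(A) / P(B)

Step 1: Calculate P(B) using law of total probability
P(B) = P(B|A)P(A) + P(B|¬A)P(¬A)
     = 0.9094 × 0.1792 + 0.1122 × 0.8208
     = 0.16296448 + 0.09209376
     = 0.25505824

Step 2: Apply Bayes' theorem
P(A|B) = P(B|A) × P(A) / P(B)
       = 0.16296448 / 0.25505824
       = 0.6389


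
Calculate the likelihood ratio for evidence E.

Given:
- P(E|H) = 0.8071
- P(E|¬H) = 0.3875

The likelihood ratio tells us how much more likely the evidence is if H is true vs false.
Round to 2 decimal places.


Likelihood Ratio (LR) = P(E|H) / P(E|¬H)

LR = 0.8071 / 0.3875
   = 2.08

The evidence is 2.08 times more likely if H is true than if H is false.
Since LR > 1, the evidence supports H over ¬H.


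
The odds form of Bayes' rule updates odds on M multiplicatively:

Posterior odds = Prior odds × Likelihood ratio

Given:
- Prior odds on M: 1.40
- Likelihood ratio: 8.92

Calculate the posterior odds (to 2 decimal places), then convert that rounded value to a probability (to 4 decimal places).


Step 1: Calculate posterior odds
Posterior odds = Prior odds × LR
               = 1.40 × 8.92
               = 12.49

Step 2: Convert to probability
P(M|E) = Posterior odds / (1 + Posterior odds)
       = 12.49 / (1 + 12.49)
       = 12.49 / 13.49
       = 0.9259

The evidence increased P(M) from 0.5833 to 0.9259.


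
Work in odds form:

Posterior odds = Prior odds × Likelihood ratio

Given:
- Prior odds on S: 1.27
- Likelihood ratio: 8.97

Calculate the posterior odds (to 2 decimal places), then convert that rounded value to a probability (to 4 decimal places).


Step 1: Calculate posterior odds
Posterior odds = Prior odds × LR
               = 1.27 × 8.97
               = 11.39

Step 2: Convert to probability
P(S|E) = Posterior odds / (1 + Posterior odds)
       = 11.39 / (1 + 11.39)
       = 11.39 / 12.39
       = 0.9193

The evidence increased P(S) from 0.5595 to 0.9193.


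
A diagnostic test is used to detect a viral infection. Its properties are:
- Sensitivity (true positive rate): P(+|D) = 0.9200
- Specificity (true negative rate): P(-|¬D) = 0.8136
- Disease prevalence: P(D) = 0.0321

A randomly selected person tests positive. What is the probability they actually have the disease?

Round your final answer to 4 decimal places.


Let D = has disease, + = positive test

Given:
- P(D) = 0.0321 (prevalence)
- P(+|D) = 0.9200 (sensitivity)
- P(-|¬D) = 0.8136 (specificity)
- P(+|¬D) = 0.1864 (false positive rate = 1 - specificity)

Step 1: Find P(+)
P(+) = P(+|D)P(D) + P(+|¬D)P(¬D)
     = 0.9200 × 0.0321 + 0.1864 × 0.9679
     = 0.02953200 + 0.18041656
     = 0.20994856

Step 2: Apply Bayes' theorem for P(D|+)
P(D|+) = P(+|D)P(D) / P(+)
       = 0.02953200 / 0.20994856
       = 0.1407


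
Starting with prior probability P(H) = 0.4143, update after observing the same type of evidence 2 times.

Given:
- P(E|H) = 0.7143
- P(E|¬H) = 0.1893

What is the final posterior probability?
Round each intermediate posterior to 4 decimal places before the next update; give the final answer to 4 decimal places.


Sequential Bayesian updating:

Initial prior: P(H) = 0.4143

Update 1:
  P(E) = 0.7143 × 0.4143 + 0.1893 × 0.5857 = 0.29593449 + 0.11087301 = 0.40680750
  P(H|E) = 0.29593449 / 0.40680750 = 0.7275

Update 2:
  P(E) = 0.7143 × 0.7275 + 0.1893 × 0.2725 = 0.51965325 + 0.05158425 = 0.57123750
  P(H|E) = 0.51965325 / 0.57123750 = 0.9097

Final posterior: 0.9097


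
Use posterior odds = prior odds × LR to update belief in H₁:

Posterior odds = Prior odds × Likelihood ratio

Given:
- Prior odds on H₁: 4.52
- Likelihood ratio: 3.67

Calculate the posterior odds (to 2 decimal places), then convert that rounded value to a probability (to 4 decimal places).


Step 1: Calculate posterior odds
Posterior odds = Prior odds × LR
               = 4.52 × 3.67
               = 16.59

Step 2: Convert to probability
P(H₁|E) = Posterior odds / (1 + Posterior odds)
       = 16.59 / (1 + 16.59)
       = 16.59 / 17.59
       = 0.9431

The evidence increased P(H₁) from 0.8188 to 0.9431.


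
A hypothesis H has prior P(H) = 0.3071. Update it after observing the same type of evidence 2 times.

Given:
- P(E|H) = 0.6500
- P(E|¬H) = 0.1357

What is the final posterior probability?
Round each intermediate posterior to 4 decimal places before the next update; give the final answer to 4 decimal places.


Sequential Bayesian updating:

Initial prior: P(H) = 0.3071

Update 1:
  P(E) = 0.6500 × 0.3071 + 0.1357 × 0.6929 = 0.19961500 + 0.09402653 = 0.29364153
  P(H|E) = 0.19961500 / 0.29364153 = 0.6798

Update 2:
  P(E) = 0.6500 × 0.6798 + 0.1357 × 0.3202 = 0.44187000 + 0.04345114 = 0.48532114
  P(H|E) = 0.44187000 / 0.48532114 = 0.9105

Final posterior: 0.9105


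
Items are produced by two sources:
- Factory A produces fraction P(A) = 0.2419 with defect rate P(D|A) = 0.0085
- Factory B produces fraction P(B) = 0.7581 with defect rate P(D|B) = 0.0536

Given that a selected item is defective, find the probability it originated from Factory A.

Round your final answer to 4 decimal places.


Let A = from Factory A, D = defective

Given:
- P(A) = 0.2419, P(B) = 0.7581
- P(D|A) = 0.0085, P(D|B) = 0.0536

Step 1: Find P(D)
P(D) = P(D|A)P(A) + P(D|B)P(B)
     = 0.0085 × 0.2419 + 0.0536 × 0.7581
     = 0.00205615 + 0.04063416
     = 0.04269031

Step 2: Apply Bayes' theorem
P(A|D) = P(D|A)P(A) / P(D)
       = 0.00205615 / 0.04269031
       = 0.0482


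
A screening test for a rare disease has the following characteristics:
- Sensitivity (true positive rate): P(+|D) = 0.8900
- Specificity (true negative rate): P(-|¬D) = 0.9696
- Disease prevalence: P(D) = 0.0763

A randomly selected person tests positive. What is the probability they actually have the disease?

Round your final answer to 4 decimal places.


Let D = has disease, + = positive test

Given:
- P(D) = 0.0763 (prevalence)
- P(+|D) = 0.8900 (sensitivity)
- P(-|¬D) = 0.9696 (specificity)
- P(+|¬D) = 0.0304 (false positive rate = 1 - specificity)

Step 1: Find P(+)
P(+) = P(+|D)P(D) + P(+|¬D)P(¬D)
     = 0.8900 × 0.0763 + 0.0304 × 0.9237
     = 0.06790700 + 0.02808048
     = 0.09598748

Step 2: Apply Bayes' theorem for P(D|+)
P(D|+) = P(+|D)P(D) / P(+)
       = 0.06790700 / 0.09598748
       = 0.7075


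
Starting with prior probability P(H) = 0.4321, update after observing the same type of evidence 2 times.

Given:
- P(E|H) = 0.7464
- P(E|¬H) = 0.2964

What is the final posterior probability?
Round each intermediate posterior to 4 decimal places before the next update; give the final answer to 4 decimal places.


Sequential Bayesian updating:

Initial prior: P(H) = 0.4321

Update 1:
  P(E) = 0.7464 × 0.4321 + 0.2964 × 0.5679 = 0.32251944 + 0.16832556 = 0.49084500
  P(H|E) = 0.32251944 / 0.49084500 = 0.6571

Update 2:
  P(E) = 0.7464 × 0.6571 + 0.2964 × 0.3429 = 0.49045944 + 0.10163556 = 0.59209500
  P(H|E) = 0.49045944 / 0.59209500 = 0.8283

Final posterior: 0.8283


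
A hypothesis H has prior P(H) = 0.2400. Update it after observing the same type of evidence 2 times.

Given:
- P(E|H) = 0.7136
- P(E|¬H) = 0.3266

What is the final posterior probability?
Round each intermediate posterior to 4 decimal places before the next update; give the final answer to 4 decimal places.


Sequential Bayesian updating:

Initial prior: P(H) = 0.2400

Update 1:
  P(E) = 0.7136 × 0.2400 + 0.3266 × 0.7600 = 0.17126400 + 0.24821600 = 0.41948000
  P(H|E) = 0.17126400 / 0.41948000 = 0.4083

Update 2:
  P(E) = 0.7136 × 0.4083 + 0.3266 × 0.5917 = 0.29136288 + 0.19324922 = 0.48461210
  P(H|E) = 0.29136288 / 0.48461210 = 0.6012

Final posterior: 0.6012


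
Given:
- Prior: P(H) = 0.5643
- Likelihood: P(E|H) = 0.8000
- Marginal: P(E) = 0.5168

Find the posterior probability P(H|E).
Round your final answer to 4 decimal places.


Using Bayes' theorem:

P(H|E) = P(E|H) × P(H) / P(E)
       = 0.8000 × 0.5643 / 0.5168
       = 0.45144000 / 0.5168
       = 0.8735

The evidence strengthens our belief in H.
Prior: 0.5643 → Posterior: 0.8735


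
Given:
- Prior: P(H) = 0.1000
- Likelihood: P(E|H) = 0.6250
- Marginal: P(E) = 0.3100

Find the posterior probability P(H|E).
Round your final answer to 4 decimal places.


Using Bayes' theorem:

P(H|E) = P(E|H) × P(H) / P(E)
       = 0.6250 × 0.1000 / 0.3100
       = 0.06250000 / 0.3100
       = 0.2016

The evidence strengthens our belief in H.
Prior: 0.1000 → Posterior: 0.2016


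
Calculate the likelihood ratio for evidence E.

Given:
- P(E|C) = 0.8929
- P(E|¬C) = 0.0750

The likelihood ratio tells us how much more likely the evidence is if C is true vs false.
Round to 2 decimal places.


Likelihood Ratio (LR) = P(E|C) / P(E|¬C)

LR = 0.8929 / 0.0750
   = 11.91

The evidence is 11.91 times more likely if C is true than if C is false.
Since LR > 1, the evidence supports C over ¬C.


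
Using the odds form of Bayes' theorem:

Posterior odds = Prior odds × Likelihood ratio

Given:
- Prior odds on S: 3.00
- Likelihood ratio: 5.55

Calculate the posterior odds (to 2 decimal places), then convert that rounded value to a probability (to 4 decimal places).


Step 1: Calculate posterior odds
Posterior odds = Prior odds × LR
               = 3.00 × 5.55
               = 16.65

Step 2: Convert to probability
P(S|E) = Posterior odds / (1 + Posterior odds)
       = 16.65 / (1 + 16.65)
       = 16.65 / 17.65
       = 0.9433

The evidence increased P(S) from 0.7500 to 0.9433.


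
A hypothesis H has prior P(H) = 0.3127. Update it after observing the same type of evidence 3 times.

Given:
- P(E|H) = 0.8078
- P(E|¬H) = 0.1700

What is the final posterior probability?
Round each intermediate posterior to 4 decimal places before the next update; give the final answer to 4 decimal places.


Sequential Bayesian updating:

Initial prior: P(H) = 0.3127

Update 1:
  P(E) = 0.8078 × 0.3127 + 0.1700 × 0.6873 = 0.25259906 + 0.11684100 = 0.36944006
  P(H|E) = 0.25259906 / 0.36944006 = 0.6837

Update 2:
  P(E) = 0.8078 × 0.6837 + 0.1700 × 0.3163 = 0.55229286 + 0.05377100 = 0.60606386
  P(H|E) = 0.55229286 / 0.60606386 = 0.9113

Update 3:
  P(E) = 0.8078 × 0.9113 + 0.1700 × 0.0887 = 0.73614814 + 0.01507900 = 0.75122714
  P(H|E) = 0.73614814 / 0.75122714 = 0.9799

Final posterior: 0.9799


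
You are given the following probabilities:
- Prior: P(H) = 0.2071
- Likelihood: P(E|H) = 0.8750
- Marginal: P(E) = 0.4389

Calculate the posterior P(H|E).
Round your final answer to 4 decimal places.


Using Bayes' theorem:

P(H|E) = P(E|H) × P(H) / P(E)
       = 0.8750 × 0.2071 / 0.4389
       = 0.18121250 / 0.4389
       = 0.4129

The evidence strengthens our belief in H.
Prior: 0.2071 → Posterior: 0.4129


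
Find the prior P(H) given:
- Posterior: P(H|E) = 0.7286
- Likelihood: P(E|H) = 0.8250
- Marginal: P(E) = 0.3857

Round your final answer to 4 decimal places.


From Bayes' theorem: P(H|E) = P(E|H) × P(H) / P(E)

Rearranging for P(H):
P(H) = P(H|E) × P(E) / P(E|H)
     = 0.7286 × 0.3857 / 0.8250
     = 0.28102102 / 0.8250
     = 0.3406


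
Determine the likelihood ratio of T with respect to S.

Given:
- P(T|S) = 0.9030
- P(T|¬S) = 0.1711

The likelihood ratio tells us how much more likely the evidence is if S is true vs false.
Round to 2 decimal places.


Likelihood Ratio (LR) = P(T|S) / P(T|¬S)

LR = 0.9030 / 0.1711
   = 5.28

The evidence is 5.28 times more likely if S is true than if S is false.
LR > 1, so observing T raises the odds in favor of S.


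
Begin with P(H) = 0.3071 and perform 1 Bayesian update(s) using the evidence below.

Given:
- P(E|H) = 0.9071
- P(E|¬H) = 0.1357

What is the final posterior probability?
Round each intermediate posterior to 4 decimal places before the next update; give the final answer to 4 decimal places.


Sequential Bayesian updating:

Initial prior: P(H) = 0.3071

Update 1:
  P(E) = 0.9071 × 0.3071 + 0.1357 × 0.6929 = 0.27857041 + 0.09402653 = 0.37259694
  P(H|E) = 0.27857041 / 0.37259694 = 0.7476

Final posterior: 0.7476


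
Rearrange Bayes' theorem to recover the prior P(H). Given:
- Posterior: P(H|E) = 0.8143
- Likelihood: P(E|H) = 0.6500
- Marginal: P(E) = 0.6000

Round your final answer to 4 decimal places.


From Bayes' theorem: P(H|E) = P(E|H) × P(H) / P(E)

Rearranging for P(H):
P(H) = P(H|E) × P(E) / P(E|H)
     = 0.8143 × 0.6000 / 0.6500
     = 0.48858000 / 0.6500
     = 0.7517


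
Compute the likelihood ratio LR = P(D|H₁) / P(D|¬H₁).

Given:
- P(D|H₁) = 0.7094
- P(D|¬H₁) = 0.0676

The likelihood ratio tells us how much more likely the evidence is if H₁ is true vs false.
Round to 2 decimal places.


Likelihood Ratio (LR) = P(D|H₁) / P(D|¬H₁)

LR = 0.7094 / 0.0676
   = 10.49

The evidence is 10.49 times more likely if H₁ is true than if H₁ is false.
LR > 1, so observing D raises the odds in favor of H₁.


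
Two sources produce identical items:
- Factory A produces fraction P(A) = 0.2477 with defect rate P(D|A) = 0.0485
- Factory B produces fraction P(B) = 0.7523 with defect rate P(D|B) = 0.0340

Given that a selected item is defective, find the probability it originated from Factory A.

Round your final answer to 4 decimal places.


Let A = from Factory A, D = defective

Given:
- P(A) = 0.2477, P(B) = 0.7523
- P(D|A) = 0.0485, P(D|B) = 0.0340

Step 1: Find P(D)
P(D) = P(D|A)P(A) + P(D|B)P(B)
     = 0.0485 × 0.2477 + 0.0340 × 0.7523
     = 0.01201345 + 0.02557820
     = 0.03759165

Step 2: Apply Bayes' theorem
P(A|D) = P(D|A)P(A) / P(D)
       = 0.01201345 / 0.03759165
       = 0.3196


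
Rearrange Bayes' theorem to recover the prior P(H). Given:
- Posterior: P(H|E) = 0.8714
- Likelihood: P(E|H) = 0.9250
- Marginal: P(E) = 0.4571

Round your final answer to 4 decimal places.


From Bayes' theorem: P(H|E) = P(E|H) × P(H) / P(E)

Rearranging for P(H):
P(H) = P(H|E) × P(E) / P(E|H)
     = 0.8714 × 0.4571 / 0.9250
     = 0.39831694 / 0.9250
     = 0.4306


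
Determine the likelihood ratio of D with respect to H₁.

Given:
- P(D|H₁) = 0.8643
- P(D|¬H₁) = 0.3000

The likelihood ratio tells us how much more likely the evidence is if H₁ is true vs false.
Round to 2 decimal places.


Likelihood Ratio (LR) = P(D|H₁) / P(D|¬H₁)

LR = 0.8643 / 0.3000
   = 2.88

The evidence is 2.88 times more likely if H₁ is true than if H₁ is false.
LR > 1, so observing D raises the odds in favor of H₁.


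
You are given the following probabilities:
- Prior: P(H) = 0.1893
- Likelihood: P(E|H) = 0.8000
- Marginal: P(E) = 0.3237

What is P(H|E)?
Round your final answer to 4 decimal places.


Using Bayes' theorem:

P(H|E) = P(E|H) × P(H) / P(E)
       = 0.8000 × 0.1893 / 0.3237
       = 0.15144000 / 0.3237
       = 0.4678

The evidence strengthens our belief in H.
Prior: 0.1893 → Posterior: 0.4678


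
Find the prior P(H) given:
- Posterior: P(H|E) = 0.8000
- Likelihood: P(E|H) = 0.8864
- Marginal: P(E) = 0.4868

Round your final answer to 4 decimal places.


From Bayes' theorem: P(H|E) = P(E|H) × P(H) / P(E)

Rearranging for P(H):
P(H) = P(H|E) × P(E) / P(E|H)
     = 0.8000 × 0.4868 / 0.8864
     = 0.38944000 / 0.8864
     = 0.4394
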